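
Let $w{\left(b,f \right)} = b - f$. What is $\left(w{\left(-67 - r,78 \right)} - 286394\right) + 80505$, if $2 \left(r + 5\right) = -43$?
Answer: $- \frac{412015}{2} \approx -2.0601 \cdot 10^{5}$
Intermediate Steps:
$r = - \frac{53}{2}$ ($r = -5 + \frac{1}{2} \left(-43\right) = -5 - \frac{43}{2} = - \frac{53}{2} \approx -26.5$)
$\left(w{\left(-67 - r,78 \right)} - 286394\right) + 80505 = \left(\left(\left(-67 - - \frac{53}{2}\right) - 78\right) - 286394\right) + 80505 = \left(\left(\left(-67 + \frac{53}{2}\right) - 78\right) - 286394\right) + 80505 = \left(\left(- \frac{81}{2} - 78\right) - 286394\right) + 80505 = \left(- \frac{237}{2} - 286394\right) + 80505 = - \frac{573025}{2} + 80505 = - \frac{412015}{2}$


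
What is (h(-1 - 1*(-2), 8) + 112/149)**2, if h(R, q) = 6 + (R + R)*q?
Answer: 11492100/22201 ≈ 517.64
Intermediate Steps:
h(R, q) = 6 + 2*R*q (h(R, q) = 6 + (2*R)*q = 6 + 2*R*q)
(h(-1 - 1*(-2), 8) + 112/149)**2 = ((6 + 2*(-1 - 1*(-2))*8) + 112/149)**2 = ((6 + 2*(-1 + 2)*8) + 112*(1/149))**2 = ((6 + 2*1*8) + 112/149)**2 = ((6 + 16) + 112/149)**2 = (22 + 112/149)**2 = (3390/149)**2 = 11492100/22201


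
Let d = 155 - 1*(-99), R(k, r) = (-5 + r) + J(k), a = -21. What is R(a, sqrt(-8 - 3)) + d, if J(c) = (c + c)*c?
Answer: 1131 + I*sqrt(11) ≈ 1131.0 + 3.3166*I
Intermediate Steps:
J(c) = 2*c**2 (J(c) = (2*c)*c = 2*c**2)
R(k, r) = -5 + r + 2*k**2 (R(k, r) = (-5 + r) + 2*k**2 = -5 + r + 2*k**2)
d = 254 (d = 155 + 99 = 254)
R(a, sqrt(-8 - 3)) + d = (-5 + sqrt(-8 - 3) + 2*(-21)**2) + 254 = (-5 + sqrt(-11) + 2*441) + 254 = (-5 + I*sqrt(11) + 882) + 254 = (877 + I*sqrt(11)) + 254 = 1131 + I*sqrt(11)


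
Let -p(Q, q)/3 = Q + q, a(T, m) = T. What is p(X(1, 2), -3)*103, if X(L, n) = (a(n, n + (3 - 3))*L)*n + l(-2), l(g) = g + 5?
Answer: -1236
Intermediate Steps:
l(g) = 5 + g
X(L, n) = 3 + L*n**2 (X(L, n) = (n*L)*n + (5 - 2) = (L*n)*n + 3 = L*n**2 + 3 = 3 + L*n**2)
p(Q, q) = -3*Q - 3*q (p(Q, q) = -3*(Q + q) = -3*Q - 3*q)
p(X(1, 2), -3)*103 = (-3*(3 + 1*2**2) - 3*(-3))*103 = (-3*(3 + 1*4) + 9)*103 = (-3*(3 + 4) + 9)*103 = (-3*7 + 9)*103 = (-21 + 9)*103 = -12*103 = -1236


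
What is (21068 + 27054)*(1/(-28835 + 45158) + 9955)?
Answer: 7819606814852/16323 ≈ 4.7905e+8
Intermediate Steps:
(21068 + 27054)*(1/(-28835 + 45158) + 9955) = 48122*(1/16323 + 9955) = 48122*(162495466/16323) = 7819606814852/16323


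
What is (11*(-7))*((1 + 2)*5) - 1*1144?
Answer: -2299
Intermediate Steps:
(11*(-7))*((1 + 2)*5) - 1*1144 = -231*5 - 1144 = -77*15 - 1144 = -1155 - 1144 = -2299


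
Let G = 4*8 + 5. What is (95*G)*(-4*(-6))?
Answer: 84360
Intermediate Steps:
G = 37 (G = 32 + 5 = 37)
(95*G)*(-4*(-6)) = (95*37)*(-4*(-6)) = 3515*24 = 84360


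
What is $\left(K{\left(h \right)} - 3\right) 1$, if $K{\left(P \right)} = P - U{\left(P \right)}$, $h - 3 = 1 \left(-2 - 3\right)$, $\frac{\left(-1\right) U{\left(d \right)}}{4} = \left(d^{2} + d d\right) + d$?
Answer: $19$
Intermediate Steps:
$U{\left(d \right)} = - 8 d^{2} - 4 d$ ($U{\left(d \right)} = - 4 \left(\left(d^{2} + d d\right) + d\right) = - 4 \left(\left(d^{2} + d^{2}\right) + d\right) = - 4 \left(2 d^{2} + d\right) = - 4 \left(d + 2 d^{2}\right) = - 8 d^{2} - 4 d$)
$h = -2$ ($h = 3 + 1 \left(-2 - 3\right) = 3 + 1 \left(-5\right) = 3 - 5 = -2$)
$K{\left(P \right)} = P + 4 P \left(1 + 2 P\right)$ ($K{\left(P \right)} = P - - 4 P \left(1 + 2 P\right) = P + 4 P \left(1 + 2 P\right)$)
$\left(K{\left(h \right)} - 3\right) 1 = \left(- 2 \left(5 + 8 \left(-2\right)\right) - 3\right) 1 = \left(- 2 \left(5 - 16\right) - 3\right) 1 = \left(\left(-2\right) \left(-11\right) - 3\right) 1 = \left(22 - 3\right) 1 = 19 \cdot 1 = 19$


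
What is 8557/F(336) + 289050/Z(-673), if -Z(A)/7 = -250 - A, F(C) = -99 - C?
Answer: -357149/3045 ≈ -117.29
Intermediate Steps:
Z(A) = 1750 + 7*A (Z(A) = -7*(-250 - A) = 1750 + 7*A)
8557/F(336) + 289050/Z(-673) = 8557/(-99 - 1*336) + 289050/(1750 + 7*(-673)) = 8557/(-99 - 336) + 289050/(1750 - 4711) = 8557/(-435) + 289050/(-2961) = 8557*(-1/435) + 289050*(-1/2961) = -8557/435 - 2050/21 = -357149/3045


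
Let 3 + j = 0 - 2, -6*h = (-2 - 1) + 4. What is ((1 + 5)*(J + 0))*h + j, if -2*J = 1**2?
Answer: -9/2 ≈ -4.5000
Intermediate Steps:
J = -1/2 (J = -1/2*1**2 = -1/2*1 = -1/2 ≈ -0.50000)
h = -1/6 (h = -((-2 - 1) + 4)/6 = -(-3 + 4)/6 = -1/6*1 = -1/6 ≈ -0.16667)
j = -5 (j = -3 + (0 - 2) = -3 - 2 = -5)
((1 + 5)*(J + 0))*h + j = ((1 + 5)*(-1/2 + 0))*(-1/6) - 5 = (6*(-1/2))*(-1/6) - 5 = -3*(-1/6) - 5 = 1/2 - 5 = -9/2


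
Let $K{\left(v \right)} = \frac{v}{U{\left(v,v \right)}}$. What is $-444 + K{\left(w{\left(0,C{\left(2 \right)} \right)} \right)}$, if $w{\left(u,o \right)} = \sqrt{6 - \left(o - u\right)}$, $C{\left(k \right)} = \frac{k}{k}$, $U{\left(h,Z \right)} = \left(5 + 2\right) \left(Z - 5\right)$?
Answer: $- \frac{12433}{28} - \frac{\sqrt{5}}{28} \approx -444.12$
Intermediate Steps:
$U{\left(h,Z \right)} = -35 + 7 Z$ ($U{\left(h,Z \right)} = 7 \left(-5 + Z\right) = -35 + 7 Z$)
$C{\left(k \right)} = 1$
$w{\left(u,o \right)} = \sqrt{6 + u - o}$
$K{\left(v \right)} = \frac{v}{-35 + 7 v}$
$-444 + K{\left(w{\left(0,C{\left(2 \right)} \right)} \right)} = -444 + \frac{\sqrt{6 + 0 - 1}}{7 \left(-5 + \sqrt{6 + 0 - 1}\right)} = -444 + \frac{\sqrt{5}}{7 \left(-5 + \sqrt{5}\right)}$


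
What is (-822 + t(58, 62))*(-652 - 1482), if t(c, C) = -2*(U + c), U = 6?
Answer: 2027300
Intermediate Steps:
t(c, C) = -12 - 2*c (t(c, C) = -2*(6 + c) = -12 - 2*c)
(-822 + t(58, 62))*(-652 - 1482) = (-822 + (-12 - 2*58))*(-652 - 1482) = (-822 + (-12 - 116))*(-2134) = (-822 - 128)*(-2134) = -950*(-2134) = 2027300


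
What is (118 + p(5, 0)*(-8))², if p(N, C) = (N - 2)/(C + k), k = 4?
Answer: 12544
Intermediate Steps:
p(N, C) = (-2 + N)/(4 + C) (p(N, C) = (N - 2)/(C + 4) = (-2 + N)/(4 + C))
(118 + p(5, 0)*(-8))² = (118 + ((-2 + 5)/(4 + 0))*(-8))² = (118 + (3/4)*(-8))² = (118 + ((¼)*3)*(-8))² = (118 + (¾)*(-8))² = (118 - 6)² = 112² = 12544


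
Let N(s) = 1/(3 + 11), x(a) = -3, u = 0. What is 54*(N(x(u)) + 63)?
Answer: 23841/7 ≈ 3405.9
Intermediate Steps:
N(s) = 1/14
54*(N(x(u)) + 63) = 54*(1/14 + 63) = 54*(883/14) = 23841/7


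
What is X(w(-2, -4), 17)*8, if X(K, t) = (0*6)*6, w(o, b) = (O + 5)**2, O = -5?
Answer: 0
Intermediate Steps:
w(o, b) = 0 (w(o, b) = (-5 + 5)**2 = 0**2 = 0)
X(K, t) = 0 (X(K, t) = 0*6 = 0)
X(w(-2, -4), 17)*8 = 0*8 = 0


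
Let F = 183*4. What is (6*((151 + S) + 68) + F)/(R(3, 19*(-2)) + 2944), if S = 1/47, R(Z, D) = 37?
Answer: 96168/140107 ≈ 0.68639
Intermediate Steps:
S = 1/47 ≈ 0.021277
F = 732
(6*((151 + S) + 68) + F)/(R(3, 19*(-2)) + 2944) = (6*((151 + 1/47) + 68) + 732)/(37 + 2944) = (6*(7098/47 + 68) + 732)/2981 = (6*(10294/47) + 732)*(1/2981) = (61764/47 + 732)*(1/2981) = (96168/47)*(1/2981) = 96168/140107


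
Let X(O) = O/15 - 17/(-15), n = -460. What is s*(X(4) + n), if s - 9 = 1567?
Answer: -3613768/5 ≈ -7.2275e+5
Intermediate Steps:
X(O) = 17/15 + O/15 (X(O) = O*(1/15) - 17*(-1/15) = O/15 + 17/15 = 17/15 + O/15)
s = 1576 (s = 9 + 1567 = 1576)
s*(X(4) + n) = 1576*((17/15 + (1/15)*4) - 460) = 1576*((17/15 + 4/15) - 460) = 1576*(7/5 - 460) = 1576*(-2293/5) = -3613768/5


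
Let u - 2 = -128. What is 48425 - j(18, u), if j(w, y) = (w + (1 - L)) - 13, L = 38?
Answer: 48457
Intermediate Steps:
u = -126 (u = 2 - 128 = -126)
j(w, y) = -50 + w (j(w, y) = (w + (1 - 1*38)) - 13 = (w + (1 - 38)) - 13 = (w - 37) - 13 = (-37 + w) - 13 = -50 + w)
48425 - j(18, u) = 48425 - (-50 + 18) = 48425 - 1*(-32) = 48425 + 32 = 48457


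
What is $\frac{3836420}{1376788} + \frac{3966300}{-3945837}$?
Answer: $\frac{115203973085}{64673583709} \approx 1.7813$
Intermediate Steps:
$\frac{3836420}{1376788} + \frac{3966300}{-3945837} = 3836420 \cdot \frac{1}{1376788} + 3966300 \left(- \frac{1}{3945837}\right) = \frac{137015}{49171} - \frac{1322100}{1315279} = \frac{115203973085}{64673583709}$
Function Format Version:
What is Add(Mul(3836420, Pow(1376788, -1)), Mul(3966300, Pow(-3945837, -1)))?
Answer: Rational(115203973085, 64673583709) ≈ 1.7813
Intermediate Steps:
Add(Mul(3836420, Pow(1376788, -1)), Mul(3966300, Pow(-3945837, -1))) = Add(Mul(3836420, Rational(1, 1376788)), Mul(3966300, Rational(-1, 3945837))) = Add(Rational(137015, 49171), Rational(-1322100, 1315279)) = Rational(115203973085, 64673583709)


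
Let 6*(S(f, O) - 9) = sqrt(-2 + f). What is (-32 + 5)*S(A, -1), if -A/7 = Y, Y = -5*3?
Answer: -243 - 9*sqrt(103)/2 ≈ -288.67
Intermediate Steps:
Y = -15
A = 105 (A = -7*(-15) = 105)
S(f, O) = 9 + sqrt(-2 + f)/6
(-32 + 5)*S(A, -1) = (-32 + 5)*(9 + sqrt(-2 + 105)/6) = -27*(9 + sqrt(103)/6) = -243 - 9*sqrt(103)/2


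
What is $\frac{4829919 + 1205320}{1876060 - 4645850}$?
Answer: $- \frac{6035239}{2769790} \approx -2.179$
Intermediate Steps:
$\frac{4829919 + 1205320}{1876060 - 4645850} = \frac{6035239}{-2769790} = 6035239 \left(- \frac{1}{2769790}\right) = - \frac{6035239}{2769790}$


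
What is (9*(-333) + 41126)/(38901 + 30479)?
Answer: 38129/69380 ≈ 0.54957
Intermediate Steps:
(9*(-333) + 41126)/(38901 + 30479) = (-2997 + 41126)/69380 = 38129*(1/69380) = 38129/69380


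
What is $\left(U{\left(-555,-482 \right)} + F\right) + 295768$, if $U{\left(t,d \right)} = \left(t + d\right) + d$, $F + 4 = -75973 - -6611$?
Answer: $224883$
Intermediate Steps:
$F = -69366$ ($F = -4 - 69362 = -69366$)
$U{\left(t,d \right)} = t + 2 d$ ($U{\left(t,d \right)} = \left(d + t\right) + d = t + 2 d$)
$\left(U{\left(-555,-482 \right)} + F\right) + 295768 = \left(\left(-555 + 2 \left(-482\right)\right) - 69366\right) + 295768 = \left(\left(-555 - 964\right) - 69366\right) + 295768 = \left(-1519 - 69366\right) + 295768 = -70885 + 295768 = 224883$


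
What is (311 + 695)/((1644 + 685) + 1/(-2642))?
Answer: 2657852/6153217 ≈ 0.43194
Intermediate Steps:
(311 + 695)/((1644 + 685) + 1/(-2642)) = 1006/(2329 - 1/2642) = 1006/(6153217/2642) = 1006*(2642/6153217) = 2657852/6153217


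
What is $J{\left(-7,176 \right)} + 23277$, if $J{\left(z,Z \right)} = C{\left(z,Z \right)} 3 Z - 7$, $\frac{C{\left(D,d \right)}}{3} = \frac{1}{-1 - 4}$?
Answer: $\frac{114766}{5} \approx 22953.0$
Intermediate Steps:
$C{\left(D,d \right)} = - \frac{3}{5}$ ($C{\left(D,d \right)} = \frac{3}{-1 - 4} = \frac{3}{-5} = 3 \left(- \frac{1}{5}\right) = - \frac{3}{5}$)
$J{\left(z,Z \right)} = -7 - \frac{9 Z}{5}$ ($J{\left(z,Z \right)} = - \frac{3 \cdot 3 Z}{5} - 7 = - \frac{9 Z}{5} - 7 = -7 - \frac{9 Z}{5}$)
$J{\left(-7,176 \right)} + 23277 = \left(-7 - \frac{1584}{5}\right) + 23277 = - \frac{1619}{5} + 23277 = \frac{114766}{5}$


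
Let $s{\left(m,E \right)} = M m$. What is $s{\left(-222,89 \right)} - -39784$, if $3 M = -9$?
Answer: $40450$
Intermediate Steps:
$M = -3$ ($M = \frac{1}{3} \left(-9\right) = -3$)
$s{\left(m,E \right)} = - 3 m$
$s{\left(-222,89 \right)} - -39784 = \left(-3\right) \left(-222\right) - -39784 = 666 + 39784 = 40450$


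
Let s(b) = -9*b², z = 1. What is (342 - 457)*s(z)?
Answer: 1035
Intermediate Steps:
(342 - 457)*s(z) = (342 - 457)*(-9*1²) = -(-1035) = -115*(-9) = 1035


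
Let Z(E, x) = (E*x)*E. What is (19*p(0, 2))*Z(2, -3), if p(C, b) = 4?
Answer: -912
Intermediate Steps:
Z(E, x) = x*E**2
(19*p(0, 2))*Z(2, -3) = (19*4)*(-3*2**2) = 76*(-3*4) = 76*(-12) = -912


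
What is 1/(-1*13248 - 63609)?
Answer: -1/76857 ≈ -1.3011e-5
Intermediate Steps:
1/(-1*13248 - 63609) = 1/(-13248 - 63609) = 1/(-76857) = -1/76857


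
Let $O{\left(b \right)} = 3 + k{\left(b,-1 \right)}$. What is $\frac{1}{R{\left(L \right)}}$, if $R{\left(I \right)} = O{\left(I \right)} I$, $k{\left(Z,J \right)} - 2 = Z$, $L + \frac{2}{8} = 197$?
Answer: $\frac{16}{635109} \approx 2.5193 \cdot 10^{-5}$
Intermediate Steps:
$L = \frac{787}{4}$ ($L = - \frac{1}{4} + 197 = \frac{787}{4} \approx 196.75$)
$k{\left(Z,J \right)} = 2 + Z$
$O{\left(b \right)} = 5 + b$ ($O{\left(b \right)} = 3 + \left(2 + b\right) = 5 + b$)
$R{\left(I \right)} = I \left(5 + I\right)$ ($R{\left(I \right)} = \left(5 + I\right) I = I \left(5 + I\right)$)
$\frac{1}{R{\left(L \right)}} = \frac{1}{\frac{787}{4} \left(5 + \frac{787}{4}\right)} = \frac{1}{\frac{787}{4} \cdot \frac{807}{4}} = \frac{1}{\frac{635109}{16}} = \frac{16}{635109}$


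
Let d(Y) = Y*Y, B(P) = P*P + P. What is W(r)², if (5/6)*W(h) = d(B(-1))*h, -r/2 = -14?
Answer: 0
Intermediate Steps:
B(P) = P + P² (B(P) = P² + P = P + P²)
d(Y) = Y²
r = 28 (r = -2*(-14) = 28)
W(h) = 0 (W(h) = 6*((-(1 - 1))²*h)/5 = 6*((-1*0)²*h)/5 = 6*(0²*h)/5 = 6*(0*h)/5 = (6/5)*0 = 0)
W(r)² = 0² = 0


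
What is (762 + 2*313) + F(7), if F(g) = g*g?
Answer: 1437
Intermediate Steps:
F(g) = g²
(762 + 2*313) + F(7) = (762 + 2*313) + 7² = (762 + 626) + 49 = 1388 + 49 = 1437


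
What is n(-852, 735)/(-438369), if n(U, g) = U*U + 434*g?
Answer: -348298/146123 ≈ -2.3836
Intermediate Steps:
n(U, g) = U² + 434*g
n(-852, 735)/(-438369) = ((-852)² + 434*735)/(-438369) = (725904 + 318990)*(-1/438369) = 1044894*(-1/438369) = -348298/146123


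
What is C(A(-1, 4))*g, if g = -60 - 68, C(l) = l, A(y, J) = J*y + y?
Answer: 640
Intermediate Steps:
A(y, J) = y + J*y
g = -128
C(A(-1, 4))*g = -(1 + 4)*(-128) = -1*5*(-128) = -5*(-128) = 640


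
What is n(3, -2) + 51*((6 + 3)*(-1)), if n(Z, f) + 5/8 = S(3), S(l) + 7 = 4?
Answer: -3701/8 ≈ -462.63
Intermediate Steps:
S(l) = -3 (S(l) = -7 + 4 = -3)
n(Z, f) = -29/8 (n(Z, f) = -5/8 - 3 = -29/8)
n(3, -2) + 51*((6 + 3)*(-1)) = -29/8 + 51*((6 + 3)*(-1)) = -29/8 + 51*(9*(-1)) = -29/8 + 51*(-9) = -29/8 - 459 = -3701/8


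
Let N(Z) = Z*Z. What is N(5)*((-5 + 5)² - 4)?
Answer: -100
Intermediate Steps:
N(Z) = Z²
N(5)*((-5 + 5)² - 4) = 5²*((-5 + 5)² - 4) = 25*(0² - 4) = 25*(0 - 4) = 25*(-4) = -100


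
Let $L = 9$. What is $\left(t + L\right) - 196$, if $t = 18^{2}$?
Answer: $137$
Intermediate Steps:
$t = 324$
$\left(t + L\right) - 196 = \left(324 + 9\right) - 196 = 333 - 196 = 137$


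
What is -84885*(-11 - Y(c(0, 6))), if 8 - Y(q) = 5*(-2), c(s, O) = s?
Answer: 2461665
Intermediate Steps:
Y(q) = 18 (Y(q) = 8 - 5*(-2) = 8 - 1*(-10) = 8 + 10 = 18)
-84885*(-11 - Y(c(0, 6))) = -84885*(-11 - 1*18) = -84885*(-11 - 18) = -84885*(-29) = 2461665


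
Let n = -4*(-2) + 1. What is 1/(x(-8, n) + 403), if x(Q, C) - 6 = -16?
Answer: 1/393 ≈ 0.0025445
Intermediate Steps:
n = 9 (n = 8 + 1 = 9)
x(Q, C) = -10 (x(Q, C) = 6 - 16 = -10)
1/(x(-8, n) + 403) = 1/(-10 + 403) = 1/393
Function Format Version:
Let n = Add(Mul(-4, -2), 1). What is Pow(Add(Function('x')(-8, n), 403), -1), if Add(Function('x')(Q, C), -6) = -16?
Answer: Rational(1, 393) ≈ 0.0025445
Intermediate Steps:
n = 9 (n = Add(8, 1) = 9)
Function('x')(Q, C) = -10 (Function('x')(Q, C) = Add(6, -16) = -10)
Pow(Add(Function('x')(-8, n), 403), -1) = Pow(Add(-10, 403), -1) = Pow(393, -1) = Rational(1, 393)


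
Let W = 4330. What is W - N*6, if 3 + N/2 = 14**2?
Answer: 2014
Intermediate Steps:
N = 386 (N = -6 + 2*14**2 = -6 + 2*196 = -6 + 392 = 386)
W - N*6 = 4330 - 386*6 = 4330 - 1*2316 = 4330 - 2316 = 2014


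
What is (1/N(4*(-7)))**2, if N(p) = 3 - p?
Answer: 1/961 ≈ 0.0010406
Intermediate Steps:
(1/N(4*(-7)))**2 = (1/(3 - 4*(-7)))**2 = (1/(3 - 1*(-28)))**2 = (1/(3 + 28))**2 = (1/31)**2 = 1/961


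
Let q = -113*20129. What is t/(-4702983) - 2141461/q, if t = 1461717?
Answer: 2248822269818/3565765654397 ≈ 0.63067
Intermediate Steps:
q = -2274577
t/(-4702983) - 2141461/q = 1461717/(-4702983) - 2141461/(-2274577) = 1461717*(-1/4702983) - 2141461*(-1/2274577) = -487239/1567661 + 2141461/2274577 = 2248822269818/3565765654397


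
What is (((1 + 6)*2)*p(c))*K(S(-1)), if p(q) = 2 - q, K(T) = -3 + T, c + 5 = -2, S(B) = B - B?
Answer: -378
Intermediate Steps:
S(B) = 0
c = -7 (c = -5 - 2 = -7)
(((1 + 6)*2)*p(c))*K(S(-1)) = (((1 + 6)*2)*(2 - 1*(-7)))*(-3 + 0) = ((7*2)*(2 + 7))*(-3) = (14*9)*(-3) = 126*(-3) = -378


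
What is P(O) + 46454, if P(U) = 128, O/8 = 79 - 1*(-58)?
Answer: 46582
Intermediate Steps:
O = 1096 (O = 8*(79 - 1*(-58)) = 8*(79 + 58) = 8*137 = 1096)
P(O) + 46454 = 128 + 46454 = 46582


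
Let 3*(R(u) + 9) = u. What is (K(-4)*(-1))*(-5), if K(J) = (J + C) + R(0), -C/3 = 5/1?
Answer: -140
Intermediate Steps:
C = -15 (C = -15/1 = -15 ≈ -15.000)
R(u) = -9 + u/3
K(J) = -24 + J (K(J) = (J - 15) + (-9 + (⅓)*0) = (-15 + J) + (-9 + 0) = (-15 + J) - 9 = -24 + J)
(K(-4)*(-1))*(-5) = ((-24 - 4)*(-1))*(-5) = -28*(-1)*(-5) = 28*(-5) = -140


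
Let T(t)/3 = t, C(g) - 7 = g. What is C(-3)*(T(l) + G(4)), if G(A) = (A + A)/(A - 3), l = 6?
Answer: 104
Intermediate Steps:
C(g) = 7 + g
T(t) = 3*t
G(A) = 2*A/(-3 + A) (G(A) = (2*A)/(-3 + A) = 2*A/(-3 + A))
C(-3)*(T(l) + G(4)) = (7 - 3)*(3*6 + 2*4/(-3 + 4)) = 4*(18 + 2*4/1) = 4*(18 + 2*4*1) = 4*(18 + 8) = 4*26 = 104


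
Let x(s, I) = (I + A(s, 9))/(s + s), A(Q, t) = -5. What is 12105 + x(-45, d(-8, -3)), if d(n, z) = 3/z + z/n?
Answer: 193681/16 ≈ 12105.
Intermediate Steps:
x(s, I) = (-5 + I)/(2*s) (x(s, I) = (I - 5)/(s + s) = (-5 + I)/((2*s)) = (-5 + I)*(1/(2*s)) = (-5 + I)/(2*s))
12105 + x(-45, d(-8, -3)) = 12105 + (1/2)*(-5 + (3/(-3) - 3/(-8)))/(-45) = 12105 + (1/2)*(-1/45)*(-5 + (3*(-1/3) - 3*(-1/8))) = 12105 + (1/2)*(-1/45)*(-5 + (-1 + 3/8)) = 12105 + (1/2)*(-1/45)*(-5 - 5/8) = 12105 + (1/2)*(-1/45)*(-45/8) = 12105 + 1/16 = 193681/16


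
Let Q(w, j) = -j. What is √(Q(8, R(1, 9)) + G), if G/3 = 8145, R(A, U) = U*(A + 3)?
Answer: 3*√2711 ≈ 156.20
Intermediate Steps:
R(A, U) = U*(3 + A)
G = 24435 (G = 3*8145 = 24435)
√(Q(8, R(1, 9)) + G) = √(-9*(3 + 1) + 24435) = √(-9*4 + 24435) = √(-1*36 + 24435) = √(-36 + 24435) = √24399 = 3*√2711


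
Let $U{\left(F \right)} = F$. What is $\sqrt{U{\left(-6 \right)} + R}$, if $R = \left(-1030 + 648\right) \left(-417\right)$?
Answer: $2 \sqrt{39822} \approx 399.11$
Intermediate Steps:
$R = 159294$ ($R = \left(-382\right) \left(-417\right) = 159294$)
$\sqrt{U{\left(-6 \right)} + R} = \sqrt{-6 + 159294} = \sqrt{159288} = 2 \sqrt{39822}$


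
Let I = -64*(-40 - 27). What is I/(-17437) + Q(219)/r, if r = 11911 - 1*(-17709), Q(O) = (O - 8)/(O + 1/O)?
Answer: -6090874732387/24771602730280 ≈ -0.24588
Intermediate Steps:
Q(O) = (-8 + O)/(O + 1/O)
r = 29620 (r = 11911 + 17709 = 29620)
I = 4288 (I = -64*(-67) = 4288)
I/(-17437) + Q(219)/r = 4288/(-17437) + (219*(-8 + 219)/(1 + 219²))/29620 = 4288*(-1/17437) + (219*211/(1 + 47961))*(1/29620) = -4288/17437 + (219*211/47962)*(1/29620) = -4288/17437 + (219*(1/47962)*211)*(1/29620) = -4288/17437 + (46209/47962)*(1/29620) = -4288/17437 + 46209/1420634440 = -6090874732387/24771602730280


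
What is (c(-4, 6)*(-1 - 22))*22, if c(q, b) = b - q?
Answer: -5060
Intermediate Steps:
(c(-4, 6)*(-1 - 22))*22 = ((6 - 1*(-4))*(-1 - 22))*22 = ((6 + 4)*(-23))*22 = (10*(-23))*22 = -230*22 = -5060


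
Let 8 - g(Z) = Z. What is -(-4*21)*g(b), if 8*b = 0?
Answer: 672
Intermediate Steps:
b = 0 (b = (⅛)*0 = 0)
g(Z) = 8 - Z
-(-4*21)*g(b) = -(-4*21)*(8 - 1*0) = -(-84)*(8 + 0) = -(-84)*8 = -1*(-672) = 672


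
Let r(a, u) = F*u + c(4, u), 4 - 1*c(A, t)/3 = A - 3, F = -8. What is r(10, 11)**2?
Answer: 6241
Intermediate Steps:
c(A, t) = 21 - 3*A (c(A, t) = 12 - 3*(A - 3) = 12 - 3*(-3 + A) = 12 + (9 - 3*A) = 21 - 3*A)
r(a, u) = 9 - 8*u (r(a, u) = -8*u + (21 - 3*4) = -8*u + (21 - 12) = -8*u + 9 = 9 - 8*u)
r(10, 11)**2 = (9 - 8*11)**2 = (9 - 88)**2 = (-79)**2 = 6241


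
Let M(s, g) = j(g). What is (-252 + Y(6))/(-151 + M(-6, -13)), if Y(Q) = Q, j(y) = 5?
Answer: 123/73 ≈ 1.6849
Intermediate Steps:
M(s, g) = 5
(-252 + Y(6))/(-151 + M(-6, -13)) = (-252 + 6)/(-151 + 5) = -246/(-146) = -246*(-1/146) = 123/73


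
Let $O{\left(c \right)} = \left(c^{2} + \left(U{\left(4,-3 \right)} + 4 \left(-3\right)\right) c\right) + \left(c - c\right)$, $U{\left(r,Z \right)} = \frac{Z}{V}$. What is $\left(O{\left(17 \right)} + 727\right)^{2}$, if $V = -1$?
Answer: $744769$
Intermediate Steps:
$U{\left(r,Z \right)} = - Z$ ($U{\left(r,Z \right)} = \frac{Z}{-1} = Z \left(-1\right) = - Z$)
$O{\left(c \right)} = c^{2} - 9 c$ ($O{\left(c \right)} = \left(c^{2} + \left(\left(-1\right) \left(-3\right) + 4 \left(-3\right)\right) c\right) + \left(c - c\right) = \left(c^{2} + \left(3 - 12\right) c\right) + 0 = \left(c^{2} - 9 c\right) + 0 = c^{2} - 9 c$)
$\left(O{\left(17 \right)} + 727\right)^{2} = \left(17 \left(-9 + 17\right) + 727\right)^{2} = \left(17 \cdot 8 + 727\right)^{2} = \left(136 + 727\right)^{2} = 863^{2} = 744769$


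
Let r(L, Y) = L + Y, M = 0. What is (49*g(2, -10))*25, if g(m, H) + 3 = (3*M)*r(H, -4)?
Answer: -3675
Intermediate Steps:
g(m, H) = -3 (g(m, H) = -3 + (3*0)*(H - 4) = -3 + 0*(-4 + H) = -3 + 0 = -3)
(49*g(2, -10))*25 = (49*(-3))*25 = -147*25 = -3675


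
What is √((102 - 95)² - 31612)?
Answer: 3*I*√3507 ≈ 177.66*I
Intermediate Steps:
√((102 - 95)² - 31612) = √(7² - 31612) = √(49 - 31612) = √(-31563) = 3*I*√3507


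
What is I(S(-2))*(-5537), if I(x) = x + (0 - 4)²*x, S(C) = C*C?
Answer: -376516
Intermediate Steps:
S(C) = C²
I(x) = 17*x (I(x) = x + (-4)²*x = x + 16*x = 17*x)
I(S(-2))*(-5537) = (17*(-2)²)*(-5537) = (17*4)*(-5537) = 68*(-5537) = -376516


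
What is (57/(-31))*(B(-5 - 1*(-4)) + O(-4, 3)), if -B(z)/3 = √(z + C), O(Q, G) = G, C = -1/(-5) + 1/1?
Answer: -171/31 + 171*√5/155 ≈ -3.0492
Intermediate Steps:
C = 6/5 (C = -1*(-⅕) + 1*1 = ⅕ + 1 = 6/5 ≈ 1.2000)
B(z) = -3*√(6/5 + z) (B(z) = -3*√(z + 6/5) = -3*√(6/5 + z))
(57/(-31))*(B(-5 - 1*(-4)) + O(-4, 3)) = (57/(-31))*(-3*√(30 + 25*(-5 - 1*(-4)))/5 + 3) = (57*(-1/31))*(-3*√(30 + 25*(-5 + 4))/5 + 3) = -57*(-3*√(30 + 25*(-1))/5 + 3)/31 = -57*(-3*√(30 - 25)/5 + 3)/31 = -57*(-3*√5/5 + 3)/31 = -57*(3 - 3*√5/5)/31 = -171/31 + 171*√5/155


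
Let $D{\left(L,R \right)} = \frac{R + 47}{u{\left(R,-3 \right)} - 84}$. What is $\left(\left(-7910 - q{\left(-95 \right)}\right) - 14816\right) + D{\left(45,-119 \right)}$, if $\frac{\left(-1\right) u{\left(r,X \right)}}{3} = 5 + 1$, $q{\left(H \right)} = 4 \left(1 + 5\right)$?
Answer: $- \frac{386738}{17} \approx -22749.0$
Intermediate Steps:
$q{\left(H \right)} = 24$ ($q{\left(H \right)} = 4 \cdot 6 = 24$)
$u{\left(r,X \right)} = -18$ ($u{\left(r,X \right)} = - 3 \left(5 + 1\right) = \left(-3\right) 6 = -18$)
$D{\left(L,R \right)} = - \frac{47}{102} - \frac{R}{102}$ ($D{\left(L,R \right)} = \frac{R + 47}{-18 - 84} = \frac{47 + R}{-102} = \left(47 + R\right) \left(- \frac{1}{102}\right) = - \frac{47}{102} - \frac{R}{102}$)
$\left(\left(-7910 - q{\left(-95 \right)}\right) - 14816\right) + D{\left(45,-119 \right)} = \left(\left(-7910 - 24\right) - 14816\right) - - \frac{12}{17} = \left(\left(-7910 - 24\right) - 14816\right) + \left(- \frac{47}{102} + \frac{7}{6}\right) = \left(-7934 - 14816\right) + \frac{12}{17} = -22750 + \frac{12}{17} = - \frac{386738}{17}$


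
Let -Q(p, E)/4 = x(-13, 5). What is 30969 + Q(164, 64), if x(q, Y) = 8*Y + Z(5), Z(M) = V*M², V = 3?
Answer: 30509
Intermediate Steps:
Z(M) = 3*M²
x(q, Y) = 75 + 8*Y (x(q, Y) = 8*Y + 3*5² = 8*Y + 3*25 = 8*Y + 75 = 75 + 8*Y)
Q(p, E) = -460 (Q(p, E) = -4*(75 + 8*5) = -4*(75 + 40) = -4*115 = -460)
30969 + Q(164, 64) = 30969 - 460 = 30509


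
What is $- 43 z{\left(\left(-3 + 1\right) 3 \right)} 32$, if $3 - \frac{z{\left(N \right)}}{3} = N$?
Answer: $-37152$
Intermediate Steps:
$z{\left(N \right)} = 9 - 3 N$
$- 43 z{\left(\left(-3 + 1\right) 3 \right)} 32 = - 43 \left(9 - 3 \left(-3 + 1\right) 3\right) 32 = - 43 \left(9 - 3 \left(\left(-2\right) 3\right)\right) 32 = - 43 \left(9 - -18\right) 32 = - 43 \left(9 + 18\right) 32 = \left(-43\right) 27 \cdot 32 = \left(-1161\right) 32 = -37152$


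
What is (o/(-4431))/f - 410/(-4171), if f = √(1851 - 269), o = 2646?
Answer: 410/4171 - 9*√1582/23843 ≈ 0.083284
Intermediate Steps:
f = √1582 ≈ 39.774
(o/(-4431))/f - 410/(-4171) = (2646/(-4431))/(√1582) - 410/(-4171) = (2646*(-1/4431))*(√1582/1582) - 410*(-1/4171) = -9*√1582/23843 + 410/4171 = 410/4171 - 9*√1582/23843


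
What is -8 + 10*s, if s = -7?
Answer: -78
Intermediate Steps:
-8 + 10*s = -8 + 10*(-7) = -8 - 70 = -78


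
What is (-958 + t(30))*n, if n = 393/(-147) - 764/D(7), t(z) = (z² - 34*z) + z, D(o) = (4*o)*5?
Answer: 2087616/245 ≈ 8520.9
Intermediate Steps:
D(o) = 20*o
t(z) = z² - 33*z
n = -1992/245 (n = 393/(-147) - 764/(20*7) = 393*(-1/147) - 764/140 = -131/49 - 764*1/140 = -131/49 - 191/35 = -1992/245 ≈ -8.1306)
(-958 + t(30))*n = (-958 + 30*(-33 + 30))*(-1992/245) = (-958 + 30*(-3))*(-1992/245) = (-958 - 90)*(-1992/245) = -1048*(-1992/245) = 2087616/245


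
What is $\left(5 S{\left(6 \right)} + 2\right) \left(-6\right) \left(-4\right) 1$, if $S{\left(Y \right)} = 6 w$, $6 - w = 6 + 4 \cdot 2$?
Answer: $-5712$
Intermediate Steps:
$w = -8$ ($w = 6 - \left(6 + 4 \cdot 2\right) = 6 - \left(6 + 8\right) = 6 - 14 = -8$)
$S{\left(Y \right)} = -48$ ($S{\left(Y \right)} = 6 \left(-8\right) = -48$)
$\left(5 S{\left(6 \right)} + 2\right) \left(-6\right) \left(-4\right) 1 = \left(5 \left(-48\right) + 2\right) \left(-6\right) \left(-4\right) 1 = \left(-240 + 2\right) 24 \cdot 1 = \left(-238\right) 24 = -5712$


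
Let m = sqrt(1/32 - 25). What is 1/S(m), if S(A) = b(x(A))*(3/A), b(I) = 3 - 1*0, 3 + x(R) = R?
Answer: I*sqrt(1598)/72 ≈ 0.55521*I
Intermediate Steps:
x(R) = -3 + R
m = I*sqrt(1598)/8 (m = sqrt(1/32 - 25) = sqrt(-799/32) = I*sqrt(1598)/8 ≈ 4.9969*I)
b(I) = 3 (b(I) = 3 + 0 = 3)
S(A) = 9/A (S(A) = 3*(3/A) = 9/A)
1/S(m) = 1/(9/((I*sqrt(1598)/8))) = 1/(9*(-4*I*sqrt(1598)/799)) = 1/(-36*I*sqrt(1598)/799) = I*sqrt(1598)/72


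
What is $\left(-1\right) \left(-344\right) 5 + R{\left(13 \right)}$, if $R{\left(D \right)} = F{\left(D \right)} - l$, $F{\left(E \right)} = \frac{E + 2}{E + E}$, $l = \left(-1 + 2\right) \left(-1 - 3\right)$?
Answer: $\frac{44839}{26} \approx 1724.6$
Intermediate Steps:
$l = -4$ ($l = 1 \left(-4\right) = -4$)
$F{\left(E \right)} = \frac{2 + E}{2 E}$
$R{\left(D \right)} = 4 + \frac{2 + D}{2 D}$ ($R{\left(D \right)} = \frac{2 + D}{2 D} - -4 = \frac{2 + D}{2 D} + 4 = 4 + \frac{2 + D}{2 D}$)
$\left(-1\right) \left(-344\right) 5 + R{\left(13 \right)} = \left(-1\right) \left(-344\right) 5 + \left(\frac{9}{2} + \frac{1}{13}\right) = 344 \cdot 5 + \left(\frac{9}{2} + \frac{1}{13}\right) = 1720 + \frac{119}{26} = \frac{44839}{26}$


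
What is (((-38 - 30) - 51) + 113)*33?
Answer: -198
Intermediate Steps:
(((-38 - 30) - 51) + 113)*33 = ((-68 - 51) + 113)*33 = (-119 + 113)*33 = -6*33 = -198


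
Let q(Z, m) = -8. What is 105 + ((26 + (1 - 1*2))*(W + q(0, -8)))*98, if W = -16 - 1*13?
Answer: -90545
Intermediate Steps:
W = -29 (W = -16 - 13 = -29)
105 + ((26 + (1 - 1*2))*(W + q(0, -8)))*98 = 105 + ((26 + (1 - 1*2))*(-29 - 8))*98 = 105 + ((26 + (1 - 2))*(-37))*98 = 105 + ((26 - 1)*(-37))*98 = 105 + (25*(-37))*98 = 105 - 925*98 = 105 - 90650 = -90545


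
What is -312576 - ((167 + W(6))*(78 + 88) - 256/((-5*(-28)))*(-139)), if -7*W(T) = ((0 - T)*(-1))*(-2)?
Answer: -11929286/35 ≈ -3.4084e+5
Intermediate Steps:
W(T) = 2*T/7 (W(T) = -(0 - T)*(-1)*(-2)/7 = --T*(-1)*(-2)/7 = -T*(-2)/7 = -(-2)*T/7 = 2*T/7)
-312576 - ((167 + W(6))*(78 + 88) - 256/((-5*(-28)))*(-139)) = -312576 - ((167 + (2/7)*6)*(78 + 88) - 256/((-5*(-28)))*(-139)) = -312576 - ((167 + 12/7)*166 - 256/140*(-139)) = -312576 - ((1181/7)*166 - 256*1/140*(-139)) = -312576 - (196046/7 - 64/35*(-139)) = -312576 - (196046/7 + 8896/35) = -312576 - 1*989126/35 = -312576 - 989126/35 = -11929286/35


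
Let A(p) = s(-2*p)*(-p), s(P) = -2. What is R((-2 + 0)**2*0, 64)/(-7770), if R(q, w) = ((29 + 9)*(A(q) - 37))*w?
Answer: 1216/105 ≈ 11.581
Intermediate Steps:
A(p) = 2*p (A(p) = -(-2)*p = 2*p)
R(q, w) = w*(-1406 + 76*q) (R(q, w) = ((29 + 9)*(2*q - 37))*w = (38*(-37 + 2*q))*w = (-1406 + 76*q)*w = w*(-1406 + 76*q))
R((-2 + 0)**2*0, 64)/(-7770) = (38*64*(-37 + 2*((-2 + 0)**2*0)))/(-7770) = (38*64*(-37 + 2*((-2)**2*0)))*(-1/7770) = (38*64*(-37 + 2*(4*0)))*(-1/7770) = (38*64*(-37 + 2*0))*(-1/7770) = (38*64*(-37 + 0))*(-1/7770) = (38*64*(-37))*(-1/7770) = -89984*(-1/7770) = 1216/105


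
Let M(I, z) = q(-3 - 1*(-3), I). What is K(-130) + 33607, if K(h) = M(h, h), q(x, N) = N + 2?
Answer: 33479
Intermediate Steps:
q(x, N) = 2 + N
M(I, z) = 2 + I
K(h) = 2 + h
K(-130) + 33607 = (2 - 130) + 33607 = -128 + 33607 = 33479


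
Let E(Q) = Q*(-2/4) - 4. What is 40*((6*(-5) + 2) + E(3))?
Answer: -1340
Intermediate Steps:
E(Q) = -4 - Q/2 (E(Q) = Q*(-2*1/4) - 4 = Q*(-1/2) - 4 = -Q/2 - 4 = -4 - Q/2)
40*((6*(-5) + 2) + E(3)) = 40*((6*(-5) + 2) + (-4 - 1/2*3)) = 40*((-30 + 2) + (-4 - 3/2)) = 40*(-28 - 11/2) = 40*(-67/2) = -1340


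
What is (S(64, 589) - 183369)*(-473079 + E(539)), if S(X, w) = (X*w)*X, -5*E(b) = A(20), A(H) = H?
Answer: -1054584796525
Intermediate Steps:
E(b) = -4 (E(b) = -⅕*20 = -4)
S(X, w) = w*X²
(S(64, 589) - 183369)*(-473079 + E(539)) = (589*64² - 183369)*(-473079 - 4) = (589*4096 - 183369)*(-473083) = (2412544 - 183369)*(-473083) = 2229175*(-473083) = -1054584796525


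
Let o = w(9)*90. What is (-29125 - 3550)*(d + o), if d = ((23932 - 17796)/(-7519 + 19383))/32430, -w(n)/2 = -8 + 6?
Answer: -113145220106345/9618738 ≈ -1.1763e+7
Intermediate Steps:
w(n) = 4 (w(n) = -2*(-8 + 6) = -2*(-2) = 4)
d = 767/48093690 (d = (6136/11864)*(1/32430) = (6136*(1/11864))*(1/32430) = (767/1483)*(1/32430) = 767/48093690 ≈ 1.5948e-5)
o = 360 (o = 4*90 = 360)
(-29125 - 3550)*(d + o) = (-29125 - 3550)*(767/48093690 + 360) = -32675*17313729167/48093690 = -113145220106345/9618738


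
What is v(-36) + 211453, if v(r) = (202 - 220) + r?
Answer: 211399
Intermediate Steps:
v(r) = -18 + r
v(-36) + 211453 = (-18 - 36) + 211453 = -54 + 211453 = 211399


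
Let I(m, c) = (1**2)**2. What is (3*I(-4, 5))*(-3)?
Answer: -9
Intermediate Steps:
I(m, c) = 1 (I(m, c) = 1**2 = 1)
(3*I(-4, 5))*(-3) = (3*1)*(-3) = 3*(-3) = -9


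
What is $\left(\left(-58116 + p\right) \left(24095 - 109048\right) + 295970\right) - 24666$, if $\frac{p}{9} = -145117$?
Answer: $115890520361$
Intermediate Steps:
$p = -1306053$ ($p = 9 \left(-145117\right) = -1306053$)
$\left(\left(-58116 + p\right) \left(24095 - 109048\right) + 295970\right) - 24666 = \left(\left(-58116 - 1306053\right) \left(24095 - 109048\right) + 295970\right) - 24666 = \left(\left(-1364169\right) \left(-84953\right) + 295970\right) - 24666 = \left(115890249057 + 295970\right) - 24666 = 115890545027 - 24666 = 115890520361$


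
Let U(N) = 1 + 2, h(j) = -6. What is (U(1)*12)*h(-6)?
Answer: -216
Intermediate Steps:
U(N) = 3
(U(1)*12)*h(-6) = (3*12)*(-6) = 36*(-6) = -216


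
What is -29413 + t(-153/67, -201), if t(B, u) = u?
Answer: -29614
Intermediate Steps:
-29413 + t(-153/67, -201) = -29413 - 201 = -29614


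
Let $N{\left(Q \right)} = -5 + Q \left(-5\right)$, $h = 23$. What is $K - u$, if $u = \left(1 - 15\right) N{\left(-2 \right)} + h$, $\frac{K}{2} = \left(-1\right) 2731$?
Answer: $-5415$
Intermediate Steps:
$K = -5462$ ($K = 2 \left(\left(-1\right) 2731\right) = 2 \left(-2731\right) = -5462$)
$N{\left(Q \right)} = -5 - 5 Q$
$u = -47$ ($u = \left(1 - 15\right) \left(-5 - -10\right) + 23 = \left(1 - 15\right) \left(-5 + 10\right) + 23 = \left(-14\right) 5 + 23 = -70 + 23 = -47$)
$K - u = -5462 - -47 = -5462 + 47 = -5415$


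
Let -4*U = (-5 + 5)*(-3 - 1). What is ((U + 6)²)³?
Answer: 46656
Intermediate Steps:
U = 0 (U = -(-5 + 5)*(-3 - 1)/4 = -0*(-4) = -¼*0 = 0)
((U + 6)²)³ = ((0 + 6)²)³ = (6²)³ = 36³ = 46656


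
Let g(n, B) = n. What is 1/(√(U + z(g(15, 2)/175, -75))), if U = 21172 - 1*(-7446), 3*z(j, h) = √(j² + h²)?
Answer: √35/√(1001630 + √765626) ≈ 0.0059087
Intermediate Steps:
z(j, h) = √(h² + j²)/3 (z(j, h) = √(j² + h²)/3 = √(h² + j²)/3)
U = 28618 (U = 21172 + 7446 = 28618)
1/(√(U + z(g(15, 2)/175, -75))) = 1/(√(28618 + √((-75)² + (15/175)²)/3)) = 1/(√(28618 + √(5625 + (15*(1/175))²)/3)) = 1/(√(28618 + √(5625 + (3/35)²)/3)) = 1/(√(28618 + √(5625 + 9/1225)/3)) = 1/(√(28618 + √(6890634/1225)/3)) = 1/(√(28618 + (3*√765626/35)/3)) = 1/(√(28618 + √765626/35)) = (28618 + √765626/35)^(-½)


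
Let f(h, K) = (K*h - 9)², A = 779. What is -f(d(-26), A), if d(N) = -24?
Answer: -349877025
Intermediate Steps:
f(h, K) = (-9 + K*h)²
-f(d(-26), A) = -(-9 + 779*(-24))² = -(-9 - 18696)² = -1*(-18705)² = -1*349877025 = -349877025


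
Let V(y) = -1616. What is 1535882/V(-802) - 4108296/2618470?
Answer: -1007074986719/1057861880 ≈ -951.99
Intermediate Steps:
1535882/V(-802) - 4108296/2618470 = 1535882/(-1616) - 4108296/2618470 = 1535882*(-1/1616) - 4108296*1/2618470 = -767941/808 - 2054148/1309235 = -1007074986719/1057861880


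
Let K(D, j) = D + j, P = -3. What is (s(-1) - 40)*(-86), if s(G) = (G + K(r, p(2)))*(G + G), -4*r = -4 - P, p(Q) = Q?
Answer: 3655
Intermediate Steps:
r = 1/4 (r = -(-4 - 1*(-3))/4 = -(-4 + 3)/4 = -1/4*(-1) = 1/4 ≈ 0.25000)
s(G) = 2*G*(9/4 + G) (s(G) = (G + (1/4 + 2))*(G + G) = (G + 9/4)*(2*G) = (9/4 + G)*(2*G) = 2*G*(9/4 + G))
(s(-1) - 40)*(-86) = ((1/2)*(-1)*(9 + 4*(-1)) - 40)*(-86) = ((1/2)*(-1)*(9 - 4) - 40)*(-86) = ((1/2)*(-1)*5 - 40)*(-86) = (-5/2 - 40)*(-86) = -85/2*(-86) = 3655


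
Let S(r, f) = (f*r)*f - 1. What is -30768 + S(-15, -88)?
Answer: -146929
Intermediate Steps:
S(r, f) = -1 + r*f² (S(r, f) = r*f² - 1 = -1 + r*f²)
-30768 + S(-15, -88) = -30768 + (-1 - 15*(-88)²) = -30768 + (-1 - 15*7744) = -30768 + (-1 - 116160) = -30768 - 116161 = -146929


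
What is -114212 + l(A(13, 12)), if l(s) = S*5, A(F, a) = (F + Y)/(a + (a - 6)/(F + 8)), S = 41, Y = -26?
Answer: -114007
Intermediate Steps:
A(F, a) = (-26 + F)/(a + (-6 + a)/(8 + F)) (A(F, a) = (F - 26)/(a + (a - 6)/(F + 8)) = (-26 + F)/(a + (-6 + a)/(8 + F)))
l(s) = 205 (l(s) = 41*5 = 205)
-114212 + l(A(13, 12)) = -114212 + 205 = -114007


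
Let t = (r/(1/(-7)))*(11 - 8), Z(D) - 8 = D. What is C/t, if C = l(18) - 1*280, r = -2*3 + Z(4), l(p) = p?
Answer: 131/63 ≈ 2.0794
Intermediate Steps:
Z(D) = 8 + D
r = 6 (r = -2*3 + (8 + 4) = -6 + 12 = 6)
t = -126 (t = (6/(1/(-7)))*(11 - 8) = (6/(-⅐))*3 = (6*(-7))*3 = -42*3 = -126)
C = -262 (C = 18 - 1*280 = 18 - 280 = -262)
C/t = -262/(-126) = -262*(-1/126) = 131/63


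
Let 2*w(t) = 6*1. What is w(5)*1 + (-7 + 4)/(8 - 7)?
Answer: 0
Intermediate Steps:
w(t) = 3 (w(t) = (6*1)/2 = (½)*6 = 3)
w(5)*1 + (-7 + 4)/(8 - 7) = 3*1 + (-7 + 4)/(8 - 7) = 3 - 3/1 = 3 - 3*1 = 3 - 3 = 0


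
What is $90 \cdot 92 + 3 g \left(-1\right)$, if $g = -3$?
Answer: $8289$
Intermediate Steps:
$90 \cdot 92 + 3 g \left(-1\right) = 90 \cdot 92 + 3 \left(-3\right) \left(-1\right) = 8280 - -9 = 8280 + 9 = 8289$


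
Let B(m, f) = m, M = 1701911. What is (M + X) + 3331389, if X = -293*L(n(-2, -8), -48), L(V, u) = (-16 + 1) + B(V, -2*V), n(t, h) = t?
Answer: 5038281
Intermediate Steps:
L(V, u) = -15 + V (L(V, u) = (-16 + 1) + V = -15 + V)
X = 4981 (X = -293*(-15 - 2) = -293*(-17) = 4981)
(M + X) + 3331389 = (1701911 + 4981) + 3331389 = 1706892 + 3331389 = 5038281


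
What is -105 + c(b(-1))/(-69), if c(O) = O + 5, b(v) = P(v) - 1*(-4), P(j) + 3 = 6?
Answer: -2419/23 ≈ -105.17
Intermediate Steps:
P(j) = 3 (P(j) = -3 + 6 = 3)
b(v) = 7 (b(v) = 3 - 1*(-4) = 3 + 4 = 7)
c(O) = 5 + O
-105 + c(b(-1))/(-69) = -105 + (5 + 7)/(-69) = -105 + 12*(-1/69) = -105 - 4/23 = -2419/23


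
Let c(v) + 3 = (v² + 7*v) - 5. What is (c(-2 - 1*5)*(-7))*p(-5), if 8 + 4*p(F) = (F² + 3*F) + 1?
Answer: 42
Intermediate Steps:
c(v) = -8 + v² + 7*v (c(v) = -3 + ((v² + 7*v) - 5) = -3 + (-5 + v² + 7*v) = -8 + v² + 7*v)
p(F) = -7/4 + F²/4 + 3*F/4 (p(F) = -2 + ((F² + 3*F) + 1)/4 = -2 + (1 + F² + 3*F)/4 = -2 + (¼ + F²/4 + 3*F/4) = -7/4 + F²/4 + 3*F/4)
(c(-2 - 1*5)*(-7))*p(-5) = ((-8 + (-2 - 1*5)² + 7*(-2 - 1*5))*(-7))*(-7/4 + (¼)*(-5)² + (¾)*(-5)) = ((-8 + (-2 - 5)² + 7*(-2 - 5))*(-7))*(-7/4 + (¼)*25 - 15/4) = ((-8 + (-7)² + 7*(-7))*(-7))*(-7/4 + 25/4 - 15/4) = ((-8 + 49 - 49)*(-7))*(¾) = -8*(-7)*(¾) = 56*(¾) = 42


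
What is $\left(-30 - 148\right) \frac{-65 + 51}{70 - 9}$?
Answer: $\frac{2492}{61} \approx 40.852$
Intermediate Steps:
$\left(-30 - 148\right) \frac{-65 + 51}{70 - 9} = - 178 \left(- \frac{14}{61}\right) = - 178 \left(\left(-14\right) \frac{1}{61}\right) = \left(-178\right) \left(- \frac{14}{61}\right) = \frac{2492}{61}$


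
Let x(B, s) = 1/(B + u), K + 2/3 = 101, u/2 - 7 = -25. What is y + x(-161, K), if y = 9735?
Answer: 1917794/197 ≈ 9735.0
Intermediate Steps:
u = -36 (u = 14 + 2*(-25) = 14 - 50 = -36)
K = 301/3 (K = -⅔ + 101 = 301/3 ≈ 100.33)
x(B, s) = 1/(-36 + B) (x(B, s) = 1/(B - 36) = 1/(-36 + B))
y + x(-161, K) = 9735 + 1/(-36 - 161) = 9735 + 1/(-197) = 9735 - 1/197 = 1917794/197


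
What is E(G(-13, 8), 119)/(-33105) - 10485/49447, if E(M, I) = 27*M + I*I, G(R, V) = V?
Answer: -1058005444/1636942935 ≈ -0.64633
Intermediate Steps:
E(M, I) = I**2 + 27*M (E(M, I) = 27*M + I**2 = I**2 + 27*M)
E(G(-13, 8), 119)/(-33105) - 10485/49447 = (119**2 + 27*8)/(-33105) - 10485/49447 = (14161 + 216)*(-1/33105) - 10485*1/49447 = 14377*(-1/33105) - 10485/49447 = -14377/33105 - 10485/49447 = -1058005444/1636942935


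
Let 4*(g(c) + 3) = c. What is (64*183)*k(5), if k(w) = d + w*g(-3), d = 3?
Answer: -184464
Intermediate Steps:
g(c) = -3 + c/4
k(w) = 3 - 15*w/4 (k(w) = 3 + w*(-3 + (¼)*(-3)) = 3 + w*(-3 - ¾) = 3 + w*(-15/4) = 3 - 15*w/4)
(64*183)*k(5) = (64*183)*(3 - 15/4*5) = 11712*(3 - 75/4) = 11712*(-63/4) = -184464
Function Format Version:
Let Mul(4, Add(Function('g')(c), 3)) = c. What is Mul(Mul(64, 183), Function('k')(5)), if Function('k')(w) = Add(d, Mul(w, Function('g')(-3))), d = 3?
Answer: -184464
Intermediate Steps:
Function('g')(c) = Add(-3, Mul(Rational(1, 4), c))
Function('k')(w) = Add(3, Mul(Rational(-15, 4), w)) (Function('k')(w) = Add(3, Mul(w, Add(-3, Mul(Rational(1, 4), -3)))) = Add(3, Mul(w, Add(-3, Rational(-3, 4)))) = Add(3, Mul(w, Rational(-15, 4))) = Add(3, Mul(Rational(-15, 4), w)))
Mul(Mul(64, 183), Function('k')(5)) = Mul(Mul(64, 183), Add(3, Mul(Rational(-15, 4), 5))) = Mul(11712, Add(3, Rational(-75, 4))) = Mul(11712, Rational(-63, 4)) = -184464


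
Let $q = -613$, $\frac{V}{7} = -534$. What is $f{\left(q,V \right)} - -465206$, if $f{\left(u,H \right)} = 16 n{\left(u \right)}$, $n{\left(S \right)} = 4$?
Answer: $465270$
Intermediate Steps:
$V = -3738$ ($V = 7 \left(-534\right) = -3738$)
$f{\left(u,H \right)} = 64$ ($f{\left(u,H \right)} = 16 \cdot 4 = 64$)
$f{\left(q,V \right)} - -465206 = 64 - -465206 = 64 + 465206 = 465270$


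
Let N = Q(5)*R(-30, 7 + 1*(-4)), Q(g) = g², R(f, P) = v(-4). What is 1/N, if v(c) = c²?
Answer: 1/400 ≈ 0.0025000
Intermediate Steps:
R(f, P) = 16 (R(f, P) = (-4)² = 16)
N = 400 (N = 5²*16 = 25*16 = 400)
1/N = 1/400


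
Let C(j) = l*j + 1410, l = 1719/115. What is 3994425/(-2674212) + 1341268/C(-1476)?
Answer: -70328859607465/1058584145988 ≈ -66.437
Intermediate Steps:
l = 1719/115 (l = 1719*(1/115) = 1719/115 ≈ 14.948)
C(j) = 1410 + 1719*j/115 (C(j) = 1719*j/115 + 1410 = 1410 + 1719*j/115)
3994425/(-2674212) + 1341268/C(-1476) = 3994425/(-2674212) + 1341268/(1410 + (1719/115)*(-1476)) = 3994425*(-1/2674212) + 1341268/(1410 - 2537244/115) = -1331475/891404 + 1341268/(-2375094/115) = -1331475/891404 + 1341268*(-115/2375094) = -1331475/891404 - 77122910/1187547 = -70328859607465/1058584145988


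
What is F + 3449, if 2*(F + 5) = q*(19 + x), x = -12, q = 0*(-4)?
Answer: 3444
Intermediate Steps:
q = 0
F = -5 (F = -5 + (0*(19 - 12))/2 = -5 + (0*7)/2 = -5 + (½)*0 = -5 + 0 = -5)
F + 3449 = -5 + 3449 = 3444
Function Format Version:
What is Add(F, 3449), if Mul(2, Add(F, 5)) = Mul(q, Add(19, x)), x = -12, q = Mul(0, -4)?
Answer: 3444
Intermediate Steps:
q = 0
F = -5 (F = Add(-5, Mul(Rational(1, 2), Mul(0, Add(19, -12)))) = Add(-5, Mul(Rational(1, 2), Mul(0, 7))) = Add(-5, Mul(Rational(1, 2), 0)) = Add(-5, 0) = -5)
Add(F, 3449) = Add(-5, 3449) = 3444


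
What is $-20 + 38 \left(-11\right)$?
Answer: $-438$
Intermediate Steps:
$-20 + 38 \left(-11\right) = -20 - 418 = -438$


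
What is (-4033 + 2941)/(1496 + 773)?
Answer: -1092/2269 ≈ -0.48127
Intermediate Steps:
(-4033 + 2941)/(1496 + 773) = -1092/2269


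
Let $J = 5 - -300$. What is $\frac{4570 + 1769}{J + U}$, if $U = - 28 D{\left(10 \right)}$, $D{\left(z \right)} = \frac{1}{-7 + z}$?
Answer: $\frac{19017}{887} \approx 21.44$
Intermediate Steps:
$U = - \frac{28}{3}$ ($U = - \frac{28}{-7 + 10} = - \frac{28}{3} \approx -9.3333$)
$J = 305$ ($J = 5 + 300 = 305$)
$\frac{4570 + 1769}{J + U} = \frac{4570 + 1769}{305 - \frac{28}{3}} = \frac{6339}{\frac{887}{3}} = 6339 \cdot \frac{3}{887} = \frac{19017}{887}$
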